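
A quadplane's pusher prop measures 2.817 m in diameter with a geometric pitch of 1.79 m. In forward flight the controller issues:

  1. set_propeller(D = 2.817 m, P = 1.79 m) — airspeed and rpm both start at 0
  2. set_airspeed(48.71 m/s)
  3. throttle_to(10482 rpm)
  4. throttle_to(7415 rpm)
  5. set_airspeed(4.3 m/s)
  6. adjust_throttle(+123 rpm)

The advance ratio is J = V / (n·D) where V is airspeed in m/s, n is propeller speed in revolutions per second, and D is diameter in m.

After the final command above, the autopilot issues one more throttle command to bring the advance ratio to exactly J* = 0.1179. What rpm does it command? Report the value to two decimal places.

set_propeller: D = 2.817 m, P = 1.79 m (p = P/D = 0.635428); state ← (V=0, rpm=0)
set_airspeed(48.71): V ← 48.71 m/s
throttle_to(10482): rpm ← 10482
throttle_to(7415): rpm ← 7415
set_airspeed(4.3): V ← 4.3 m/s
adjust_throttle(+123): rpm ← 7415 +123 = 7538
final state: V = 4.3 m/s, rpm = 7538 → n = rpm/60 = 125.633333 rev/s
target J* = 0.1179; solve J* = V/(n·D) for n: n = V/(J*·D) = 4.3/(0.1179 × 2.817) = 12.946960 rev/s
rpm = 60·n = 776.817595

rpm = 776.82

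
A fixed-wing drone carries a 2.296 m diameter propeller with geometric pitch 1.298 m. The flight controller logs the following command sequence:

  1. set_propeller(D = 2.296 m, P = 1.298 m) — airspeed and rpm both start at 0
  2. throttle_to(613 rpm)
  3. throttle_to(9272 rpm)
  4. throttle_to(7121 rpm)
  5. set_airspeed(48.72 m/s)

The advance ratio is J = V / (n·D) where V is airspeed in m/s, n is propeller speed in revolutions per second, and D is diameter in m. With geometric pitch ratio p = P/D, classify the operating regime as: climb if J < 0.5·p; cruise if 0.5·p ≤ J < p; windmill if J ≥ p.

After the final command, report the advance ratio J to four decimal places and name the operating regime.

J = 0.1788, regime = climb

set_propeller: D = 2.296 m, P = 1.298 m (p = P/D = 0.565331); state ← (V=0, rpm=0)
throttle_to(613): rpm ← 613
throttle_to(9272): rpm ← 9272
throttle_to(7121): rpm ← 7121
set_airspeed(48.72): V ← 48.72 m/s
final state: V = 48.72 m/s, rpm = 7121 → n = rpm/60 = 118.683333 rev/s
J = V / (n·D) = 48.72 / (118.683333 × 2.296) = 0.178791
regime bands: climb J<0.2827 | cruise [0.2827, 0.5653) | windmill J≥0.5653
J = 0.1788 → climb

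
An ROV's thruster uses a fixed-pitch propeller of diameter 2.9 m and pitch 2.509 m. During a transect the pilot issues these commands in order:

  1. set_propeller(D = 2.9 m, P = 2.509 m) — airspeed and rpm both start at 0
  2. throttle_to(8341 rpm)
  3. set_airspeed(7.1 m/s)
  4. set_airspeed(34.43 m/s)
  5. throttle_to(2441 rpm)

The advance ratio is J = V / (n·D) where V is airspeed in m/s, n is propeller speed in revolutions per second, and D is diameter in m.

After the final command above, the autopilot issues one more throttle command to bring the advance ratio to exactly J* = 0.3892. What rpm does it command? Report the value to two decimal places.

rpm = 1830.28

set_propeller: D = 2.9 m, P = 2.509 m (p = P/D = 0.865172); state ← (V=0, rpm=0)
throttle_to(8341): rpm ← 8341
set_airspeed(7.1): V ← 7.1 m/s
set_airspeed(34.43): V ← 34.43 m/s
throttle_to(2441): rpm ← 2441
final state: V = 34.43 m/s, rpm = 2441 → n = rpm/60 = 40.683333 rev/s
target J* = 0.3892; solve J* = V/(n·D) for n: n = V/(J*·D) = 34.43/(0.3892 × 2.9) = 30.504660 rev/s
rpm = 60·n = 1830.279619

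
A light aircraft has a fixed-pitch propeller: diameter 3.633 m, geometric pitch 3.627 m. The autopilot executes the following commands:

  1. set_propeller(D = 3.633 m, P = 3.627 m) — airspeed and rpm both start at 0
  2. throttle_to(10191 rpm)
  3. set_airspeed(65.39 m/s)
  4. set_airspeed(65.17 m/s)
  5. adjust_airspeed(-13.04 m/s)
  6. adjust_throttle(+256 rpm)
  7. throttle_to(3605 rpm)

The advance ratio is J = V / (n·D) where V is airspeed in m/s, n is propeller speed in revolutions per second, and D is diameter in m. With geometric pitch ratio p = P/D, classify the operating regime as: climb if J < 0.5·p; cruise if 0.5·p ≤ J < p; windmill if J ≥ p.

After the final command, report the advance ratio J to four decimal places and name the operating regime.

set_propeller: D = 3.633 m, P = 3.627 m (p = P/D = 0.998348); state ← (V=0, rpm=0)
throttle_to(10191): rpm ← 10191
set_airspeed(65.39): V ← 65.39 m/s
set_airspeed(65.17): V ← 65.17 m/s
adjust_airspeed(-13.04): V ← 65.17 -13.04 = 52.13 m/s
adjust_throttle(+256): rpm ← 10191 +256 = 10447
throttle_to(3605): rpm ← 3605
final state: V = 52.13 m/s, rpm = 3605 → n = rpm/60 = 60.083333 rev/s
J = V / (n·D) = 52.13 / (60.083333 × 3.633) = 0.238819
regime bands: climb J<0.4992 | cruise [0.4992, 0.9983) | windmill J≥0.9983
J = 0.2388 → climb

J = 0.2388, regime = climb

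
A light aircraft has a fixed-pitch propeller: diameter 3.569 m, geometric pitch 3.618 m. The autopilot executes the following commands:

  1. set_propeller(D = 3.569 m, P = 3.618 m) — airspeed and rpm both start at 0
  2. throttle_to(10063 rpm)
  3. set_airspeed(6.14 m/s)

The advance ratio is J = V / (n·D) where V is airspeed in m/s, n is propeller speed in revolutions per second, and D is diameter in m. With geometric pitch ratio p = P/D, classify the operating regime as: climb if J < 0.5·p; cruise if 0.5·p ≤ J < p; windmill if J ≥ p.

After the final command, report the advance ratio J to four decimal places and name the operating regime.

J = 0.0103, regime = climb

set_propeller: D = 3.569 m, P = 3.618 m (p = P/D = 1.013729); state ← (V=0, rpm=0)
throttle_to(10063): rpm ← 10063
set_airspeed(6.14): V ← 6.14 m/s
final state: V = 6.14 m/s, rpm = 10063 → n = rpm/60 = 167.716667 rev/s
J = V / (n·D) = 6.14 / (167.716667 × 3.569) = 0.010258
regime bands: climb J<0.5069 | cruise [0.5069, 1.0137) | windmill J≥1.0137
J = 0.0103 → climb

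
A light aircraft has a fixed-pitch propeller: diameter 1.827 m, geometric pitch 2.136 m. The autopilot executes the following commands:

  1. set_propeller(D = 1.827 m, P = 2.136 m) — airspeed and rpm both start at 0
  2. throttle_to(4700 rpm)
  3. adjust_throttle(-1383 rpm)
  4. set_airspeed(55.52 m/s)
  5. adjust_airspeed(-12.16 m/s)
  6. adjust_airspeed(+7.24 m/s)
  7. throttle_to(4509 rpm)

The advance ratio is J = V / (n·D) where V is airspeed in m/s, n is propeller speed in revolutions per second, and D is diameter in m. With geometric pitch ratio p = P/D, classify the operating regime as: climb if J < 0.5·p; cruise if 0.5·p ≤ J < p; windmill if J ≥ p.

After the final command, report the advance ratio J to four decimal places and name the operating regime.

set_propeller: D = 1.827 m, P = 2.136 m (p = P/D = 1.169130); state ← (V=0, rpm=0)
throttle_to(4700): rpm ← 4700
adjust_throttle(-1383): rpm ← 4700 -1383 = 3317
set_airspeed(55.52): V ← 55.52 m/s
adjust_airspeed(-12.16): V ← 55.52 -12.16 = 43.36 m/s
adjust_airspeed(+7.24): V ← 43.36 +7.24 = 50.6 m/s
throttle_to(4509): rpm ← 4509
final state: V = 50.6 m/s, rpm = 4509 → n = rpm/60 = 75.150000 rev/s
J = V / (n·D) = 50.6 / (75.150000 × 1.827) = 0.368539
regime bands: climb J<0.5846 | cruise [0.5846, 1.1691) | windmill J≥1.1691
J = 0.3685 → climb

J = 0.3685, regime = climb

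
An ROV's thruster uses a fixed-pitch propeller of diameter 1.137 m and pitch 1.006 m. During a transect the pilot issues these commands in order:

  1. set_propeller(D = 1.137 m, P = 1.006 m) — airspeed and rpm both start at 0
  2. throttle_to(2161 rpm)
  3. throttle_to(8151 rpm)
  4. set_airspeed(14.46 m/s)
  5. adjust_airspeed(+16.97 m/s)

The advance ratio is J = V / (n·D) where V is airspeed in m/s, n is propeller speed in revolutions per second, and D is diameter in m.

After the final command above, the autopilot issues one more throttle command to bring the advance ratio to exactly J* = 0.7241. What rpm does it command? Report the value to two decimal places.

set_propeller: D = 1.137 m, P = 1.006 m (p = P/D = 0.884785); state ← (V=0, rpm=0)
throttle_to(2161): rpm ← 2161
throttle_to(8151): rpm ← 8151
set_airspeed(14.46): V ← 14.46 m/s
adjust_airspeed(+16.97): V ← 14.46 +16.97 = 31.43 m/s
final state: V = 31.43 m/s, rpm = 8151 → n = rpm/60 = 135.850000 rev/s
target J* = 0.7241; solve J* = V/(n·D) for n: n = V/(J*·D) = 31.43/(0.7241 × 1.137) = 38.175556 rev/s
rpm = 60·n = 2290.533349

rpm = 2290.53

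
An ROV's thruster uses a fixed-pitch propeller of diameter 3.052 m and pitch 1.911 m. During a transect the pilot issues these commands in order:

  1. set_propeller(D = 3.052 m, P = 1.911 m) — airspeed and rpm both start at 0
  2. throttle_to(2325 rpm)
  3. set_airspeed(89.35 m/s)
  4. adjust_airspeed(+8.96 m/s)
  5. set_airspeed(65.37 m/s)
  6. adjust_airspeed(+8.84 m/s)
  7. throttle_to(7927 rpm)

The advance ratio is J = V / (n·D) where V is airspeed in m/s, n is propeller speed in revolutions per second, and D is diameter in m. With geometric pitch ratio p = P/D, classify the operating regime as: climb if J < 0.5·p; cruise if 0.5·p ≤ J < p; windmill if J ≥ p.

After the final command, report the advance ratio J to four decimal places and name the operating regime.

set_propeller: D = 3.052 m, P = 1.911 m (p = P/D = 0.626147); state ← (V=0, rpm=0)
throttle_to(2325): rpm ← 2325
set_airspeed(89.35): V ← 89.35 m/s
adjust_airspeed(+8.96): V ← 89.35 +8.96 = 98.31 m/s
set_airspeed(65.37): V ← 65.37 m/s
adjust_airspeed(+8.84): V ← 65.37 +8.84 = 74.21 m/s
throttle_to(7927): rpm ← 7927
final state: V = 74.21 m/s, rpm = 7927 → n = rpm/60 = 132.116667 rev/s
J = V / (n·D) = 74.21 / (132.116667 × 3.052) = 0.184043
regime bands: climb J<0.3131 | cruise [0.3131, 0.6261) | windmill J≥0.6261
J = 0.1840 → climb

J = 0.1840, regime = climb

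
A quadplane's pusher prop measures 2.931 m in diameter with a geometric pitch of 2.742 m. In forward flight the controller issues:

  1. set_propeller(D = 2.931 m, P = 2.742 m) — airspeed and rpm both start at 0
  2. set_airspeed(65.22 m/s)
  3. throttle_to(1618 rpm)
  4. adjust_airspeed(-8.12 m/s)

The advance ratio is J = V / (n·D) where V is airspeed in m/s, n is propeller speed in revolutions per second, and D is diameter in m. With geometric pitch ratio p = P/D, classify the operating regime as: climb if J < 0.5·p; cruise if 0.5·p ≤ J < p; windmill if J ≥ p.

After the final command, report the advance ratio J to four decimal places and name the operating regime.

J = 0.7224, regime = cruise

set_propeller: D = 2.931 m, P = 2.742 m (p = P/D = 0.935517); state ← (V=0, rpm=0)
set_airspeed(65.22): V ← 65.22 m/s
throttle_to(1618): rpm ← 1618
adjust_airspeed(-8.12): V ← 65.22 -8.12 = 57.1 m/s
final state: V = 57.1 m/s, rpm = 1618 → n = rpm/60 = 26.966667 rev/s
J = V / (n·D) = 57.1 / (26.966667 × 2.931) = 0.722425
regime bands: climb J<0.4678 | cruise [0.4678, 0.9355) | windmill J≥0.9355
J = 0.7224 → cruise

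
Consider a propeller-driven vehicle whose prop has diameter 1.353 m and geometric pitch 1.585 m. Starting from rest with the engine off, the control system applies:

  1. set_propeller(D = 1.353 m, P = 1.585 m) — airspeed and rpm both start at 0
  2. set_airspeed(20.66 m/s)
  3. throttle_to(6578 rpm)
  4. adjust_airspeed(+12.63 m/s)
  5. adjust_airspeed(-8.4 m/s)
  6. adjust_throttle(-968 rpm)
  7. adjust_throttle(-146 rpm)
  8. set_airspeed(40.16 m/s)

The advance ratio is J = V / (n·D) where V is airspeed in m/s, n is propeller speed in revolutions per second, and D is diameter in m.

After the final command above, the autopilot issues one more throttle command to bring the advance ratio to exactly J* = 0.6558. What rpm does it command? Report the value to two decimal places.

rpm = 2715.66

set_propeller: D = 1.353 m, P = 1.585 m (p = P/D = 1.171471); state ← (V=0, rpm=0)
set_airspeed(20.66): V ← 20.66 m/s
throttle_to(6578): rpm ← 6578
adjust_airspeed(+12.63): V ← 20.66 +12.63 = 33.29 m/s
adjust_airspeed(-8.4): V ← 33.29 -8.4 = 24.89 m/s
adjust_throttle(-968): rpm ← 6578 -968 = 5610
adjust_throttle(-146): rpm ← 5610 -146 = 5464
set_airspeed(40.16): V ← 40.16 m/s
final state: V = 40.16 m/s, rpm = 5464 → n = rpm/60 = 91.066667 rev/s
target J* = 0.6558; solve J* = V/(n·D) for n: n = V/(J*·D) = 40.16/(0.6558 × 1.353) = 45.261036 rev/s
rpm = 60·n = 2715.662189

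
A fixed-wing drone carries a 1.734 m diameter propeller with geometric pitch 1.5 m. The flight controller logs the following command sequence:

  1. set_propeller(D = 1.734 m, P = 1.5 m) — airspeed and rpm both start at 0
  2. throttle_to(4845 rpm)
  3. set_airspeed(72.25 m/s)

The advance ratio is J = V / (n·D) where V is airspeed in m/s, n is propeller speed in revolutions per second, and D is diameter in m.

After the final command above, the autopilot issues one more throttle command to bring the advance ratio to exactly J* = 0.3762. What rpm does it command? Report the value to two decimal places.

rpm = 6645.40

set_propeller: D = 1.734 m, P = 1.5 m (p = P/D = 0.865052); state ← (V=0, rpm=0)
throttle_to(4845): rpm ← 4845
set_airspeed(72.25): V ← 72.25 m/s
final state: V = 72.25 m/s, rpm = 4845 → n = rpm/60 = 80.750000 rev/s
target J* = 0.3762; solve J* = V/(n·D) for n: n = V/(J*·D) = 72.25/(0.3762 × 1.734) = 110.756690 rev/s
rpm = 60·n = 6645.401382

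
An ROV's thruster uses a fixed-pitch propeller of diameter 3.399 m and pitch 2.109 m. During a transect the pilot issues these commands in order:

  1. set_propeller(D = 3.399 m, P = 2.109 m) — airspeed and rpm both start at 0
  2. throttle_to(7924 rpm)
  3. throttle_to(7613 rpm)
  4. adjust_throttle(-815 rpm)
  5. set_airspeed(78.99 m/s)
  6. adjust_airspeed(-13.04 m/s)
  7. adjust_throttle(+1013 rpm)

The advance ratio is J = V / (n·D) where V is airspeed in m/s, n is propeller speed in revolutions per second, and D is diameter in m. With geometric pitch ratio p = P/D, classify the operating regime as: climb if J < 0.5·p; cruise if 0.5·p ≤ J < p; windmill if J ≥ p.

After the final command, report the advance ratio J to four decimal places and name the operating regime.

J = 0.1490, regime = climb

set_propeller: D = 3.399 m, P = 2.109 m (p = P/D = 0.620477); state ← (V=0, rpm=0)
throttle_to(7924): rpm ← 7924
throttle_to(7613): rpm ← 7613
adjust_throttle(-815): rpm ← 7613 -815 = 6798
set_airspeed(78.99): V ← 78.99 m/s
adjust_airspeed(-13.04): V ← 78.99 -13.04 = 65.95 m/s
adjust_throttle(+1013): rpm ← 6798 +1013 = 7811
final state: V = 65.95 m/s, rpm = 7811 → n = rpm/60 = 130.183333 rev/s
J = V / (n·D) = 65.95 / (130.183333 × 3.399) = 0.149042
regime bands: climb J<0.3102 | cruise [0.3102, 0.6205) | windmill J≥0.6205
J = 0.1490 → climb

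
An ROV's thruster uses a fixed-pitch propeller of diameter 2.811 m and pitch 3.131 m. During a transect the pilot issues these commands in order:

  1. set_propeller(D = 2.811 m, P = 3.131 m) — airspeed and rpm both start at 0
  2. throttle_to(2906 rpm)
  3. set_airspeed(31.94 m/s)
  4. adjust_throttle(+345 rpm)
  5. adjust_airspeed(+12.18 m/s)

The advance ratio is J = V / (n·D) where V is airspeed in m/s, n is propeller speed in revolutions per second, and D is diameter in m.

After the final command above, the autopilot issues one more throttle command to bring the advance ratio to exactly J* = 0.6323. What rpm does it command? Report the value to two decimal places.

rpm = 1489.37

set_propeller: D = 2.811 m, P = 3.131 m (p = P/D = 1.113838); state ← (V=0, rpm=0)
throttle_to(2906): rpm ← 2906
set_airspeed(31.94): V ← 31.94 m/s
adjust_throttle(+345): rpm ← 2906 +345 = 3251
adjust_airspeed(+12.18): V ← 31.94 +12.18 = 44.12 m/s
final state: V = 44.12 m/s, rpm = 3251 → n = rpm/60 = 54.183333 rev/s
target J* = 0.6323; solve J* = V/(n·D) for n: n = V/(J*·D) = 44.12/(0.6323 × 2.811) = 24.822840 rev/s
rpm = 60·n = 1489.370429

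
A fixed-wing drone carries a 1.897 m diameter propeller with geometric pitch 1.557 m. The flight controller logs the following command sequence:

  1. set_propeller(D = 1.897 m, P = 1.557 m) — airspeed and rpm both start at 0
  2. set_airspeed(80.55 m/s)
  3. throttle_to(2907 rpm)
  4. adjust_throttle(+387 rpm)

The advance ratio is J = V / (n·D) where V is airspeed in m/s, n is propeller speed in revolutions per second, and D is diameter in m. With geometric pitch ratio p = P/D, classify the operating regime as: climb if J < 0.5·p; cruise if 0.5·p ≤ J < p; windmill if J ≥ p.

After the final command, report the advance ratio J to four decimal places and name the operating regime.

set_propeller: D = 1.897 m, P = 1.557 m (p = P/D = 0.820770); state ← (V=0, rpm=0)
set_airspeed(80.55): V ← 80.55 m/s
throttle_to(2907): rpm ← 2907
adjust_throttle(+387): rpm ← 2907 +387 = 3294
final state: V = 80.55 m/s, rpm = 3294 → n = rpm/60 = 54.900000 rev/s
J = V / (n·D) = 80.55 / (54.900000 × 1.897) = 0.773439
regime bands: climb J<0.4104 | cruise [0.4104, 0.8208) | windmill J≥0.8208
J = 0.7734 → cruise

J = 0.7734, regime = cruise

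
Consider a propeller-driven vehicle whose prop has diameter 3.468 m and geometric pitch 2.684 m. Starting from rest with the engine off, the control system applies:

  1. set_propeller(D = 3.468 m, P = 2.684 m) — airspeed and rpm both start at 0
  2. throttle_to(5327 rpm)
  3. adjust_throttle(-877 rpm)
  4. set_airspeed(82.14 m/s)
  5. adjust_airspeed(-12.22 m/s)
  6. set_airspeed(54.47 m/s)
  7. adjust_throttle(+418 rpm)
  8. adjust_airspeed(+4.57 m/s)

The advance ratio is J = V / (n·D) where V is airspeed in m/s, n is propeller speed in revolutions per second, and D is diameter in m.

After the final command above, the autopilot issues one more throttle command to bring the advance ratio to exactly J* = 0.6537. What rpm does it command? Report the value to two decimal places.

rpm = 1562.57

set_propeller: D = 3.468 m, P = 2.684 m (p = P/D = 0.773933); state ← (V=0, rpm=0)
throttle_to(5327): rpm ← 5327
adjust_throttle(-877): rpm ← 5327 -877 = 4450
set_airspeed(82.14): V ← 82.14 m/s
adjust_airspeed(-12.22): V ← 82.14 -12.22 = 69.92 m/s
set_airspeed(54.47): V ← 54.47 m/s
adjust_throttle(+418): rpm ← 4450 +418 = 4868
adjust_airspeed(+4.57): V ← 54.47 +4.57 = 59.04 m/s
final state: V = 59.04 m/s, rpm = 4868 → n = rpm/60 = 81.133333 rev/s
target J* = 0.6537; solve J* = V/(n·D) for n: n = V/(J*·D) = 59.04/(0.6537 × 3.468) = 26.042866 rev/s
rpm = 60·n = 1562.571955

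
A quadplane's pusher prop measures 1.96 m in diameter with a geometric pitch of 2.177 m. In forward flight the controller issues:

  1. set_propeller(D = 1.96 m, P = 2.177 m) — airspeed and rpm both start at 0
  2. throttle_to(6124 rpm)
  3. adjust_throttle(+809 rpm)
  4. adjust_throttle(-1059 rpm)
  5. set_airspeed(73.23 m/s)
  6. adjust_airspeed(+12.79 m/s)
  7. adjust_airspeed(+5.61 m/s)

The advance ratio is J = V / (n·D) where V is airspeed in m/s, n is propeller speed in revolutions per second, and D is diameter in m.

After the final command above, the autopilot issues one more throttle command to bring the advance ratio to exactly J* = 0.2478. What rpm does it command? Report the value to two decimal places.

set_propeller: D = 1.96 m, P = 2.177 m (p = P/D = 1.110714); state ← (V=0, rpm=0)
throttle_to(6124): rpm ← 6124
adjust_throttle(+809): rpm ← 6124 +809 = 6933
adjust_throttle(-1059): rpm ← 6933 -1059 = 5874
set_airspeed(73.23): V ← 73.23 m/s
adjust_airspeed(+12.79): V ← 73.23 +12.79 = 86.02 m/s
adjust_airspeed(+5.61): V ← 86.02 +5.61 = 91.63 m/s
final state: V = 91.63 m/s, rpm = 5874 → n = rpm/60 = 97.900000 rev/s
target J* = 0.2478; solve J* = V/(n·D) for n: n = V/(J*·D) = 91.63/(0.2478 × 1.96) = 188.660210 rev/s
rpm = 60·n = 11319.612591

rpm = 11319.61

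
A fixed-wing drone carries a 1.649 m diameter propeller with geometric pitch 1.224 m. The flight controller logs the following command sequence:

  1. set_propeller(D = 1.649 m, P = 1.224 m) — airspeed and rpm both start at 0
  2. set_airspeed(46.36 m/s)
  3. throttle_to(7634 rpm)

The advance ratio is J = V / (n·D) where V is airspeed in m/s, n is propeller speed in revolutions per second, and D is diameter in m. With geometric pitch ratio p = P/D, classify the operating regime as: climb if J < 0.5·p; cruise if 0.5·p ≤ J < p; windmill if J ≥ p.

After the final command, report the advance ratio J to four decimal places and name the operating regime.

set_propeller: D = 1.649 m, P = 1.224 m (p = P/D = 0.742268); state ← (V=0, rpm=0)
set_airspeed(46.36): V ← 46.36 m/s
throttle_to(7634): rpm ← 7634
final state: V = 46.36 m/s, rpm = 7634 → n = rpm/60 = 127.233333 rev/s
J = V / (n·D) = 46.36 / (127.233333 × 1.649) = 0.220964
regime bands: climb J<0.3711 | cruise [0.3711, 0.7423) | windmill J≥0.7423
J = 0.2210 → climb

J = 0.2210, regime = climb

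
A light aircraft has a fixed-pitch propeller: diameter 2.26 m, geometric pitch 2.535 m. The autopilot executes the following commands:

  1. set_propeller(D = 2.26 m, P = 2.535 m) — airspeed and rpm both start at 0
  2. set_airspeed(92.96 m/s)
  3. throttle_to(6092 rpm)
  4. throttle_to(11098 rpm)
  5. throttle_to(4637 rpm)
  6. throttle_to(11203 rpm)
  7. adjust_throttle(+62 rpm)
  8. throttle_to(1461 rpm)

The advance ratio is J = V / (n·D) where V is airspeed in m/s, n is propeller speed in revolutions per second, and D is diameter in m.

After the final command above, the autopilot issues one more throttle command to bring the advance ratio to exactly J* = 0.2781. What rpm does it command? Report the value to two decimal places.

rpm = 8874.38

set_propeller: D = 2.26 m, P = 2.535 m (p = P/D = 1.121681); state ← (V=0, rpm=0)
set_airspeed(92.96): V ← 92.96 m/s
throttle_to(6092): rpm ← 6092
throttle_to(11098): rpm ← 11098
throttle_to(4637): rpm ← 4637
throttle_to(11203): rpm ← 11203
adjust_throttle(+62): rpm ← 11203 +62 = 11265
throttle_to(1461): rpm ← 1461
final state: V = 92.96 m/s, rpm = 1461 → n = rpm/60 = 24.350000 rev/s
target J* = 0.2781; solve J* = V/(n·D) for n: n = V/(J*·D) = 92.96/(0.2781 × 2.26) = 147.906305 rev/s
rpm = 60·n = 8874.378288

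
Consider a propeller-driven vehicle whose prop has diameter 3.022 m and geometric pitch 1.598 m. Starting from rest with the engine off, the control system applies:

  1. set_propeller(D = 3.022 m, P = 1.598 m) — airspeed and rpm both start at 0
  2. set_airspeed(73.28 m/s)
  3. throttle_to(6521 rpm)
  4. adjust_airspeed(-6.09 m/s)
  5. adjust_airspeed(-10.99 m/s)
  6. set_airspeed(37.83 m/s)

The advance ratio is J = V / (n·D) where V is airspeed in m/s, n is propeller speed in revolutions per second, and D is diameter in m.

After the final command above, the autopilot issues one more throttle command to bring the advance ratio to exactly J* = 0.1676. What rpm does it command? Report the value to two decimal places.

rpm = 4481.46

set_propeller: D = 3.022 m, P = 1.598 m (p = P/D = 0.528789); state ← (V=0, rpm=0)
set_airspeed(73.28): V ← 73.28 m/s
throttle_to(6521): rpm ← 6521
adjust_airspeed(-6.09): V ← 73.28 -6.09 = 67.19 m/s
adjust_airspeed(-10.99): V ← 67.19 -10.99 = 56.2 m/s
set_airspeed(37.83): V ← 37.83 m/s
final state: V = 37.83 m/s, rpm = 6521 → n = rpm/60 = 108.683333 rev/s
target J* = 0.1676; solve J* = V/(n·D) for n: n = V/(J*·D) = 37.83/(0.1676 × 3.022) = 74.690930 rev/s
rpm = 60·n = 4481.455800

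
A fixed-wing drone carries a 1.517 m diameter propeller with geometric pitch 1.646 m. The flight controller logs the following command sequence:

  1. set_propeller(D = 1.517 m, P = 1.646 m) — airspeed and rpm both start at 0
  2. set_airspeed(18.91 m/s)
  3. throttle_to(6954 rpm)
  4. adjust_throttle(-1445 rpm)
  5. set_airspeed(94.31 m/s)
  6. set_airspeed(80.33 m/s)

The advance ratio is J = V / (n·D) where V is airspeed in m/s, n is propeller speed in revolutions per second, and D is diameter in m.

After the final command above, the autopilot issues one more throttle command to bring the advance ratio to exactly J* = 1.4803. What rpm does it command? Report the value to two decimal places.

set_propeller: D = 1.517 m, P = 1.646 m (p = P/D = 1.085036); state ← (V=0, rpm=0)
set_airspeed(18.91): V ← 18.91 m/s
throttle_to(6954): rpm ← 6954
adjust_throttle(-1445): rpm ← 6954 -1445 = 5509
set_airspeed(94.31): V ← 94.31 m/s
set_airspeed(80.33): V ← 80.33 m/s
final state: V = 80.33 m/s, rpm = 5509 → n = rpm/60 = 91.816667 rev/s
target J* = 1.4803; solve J* = V/(n·D) for n: n = V/(J*·D) = 80.33/(1.4803 × 1.517) = 35.771936 rev/s
rpm = 60·n = 2146.316170

rpm = 2146.32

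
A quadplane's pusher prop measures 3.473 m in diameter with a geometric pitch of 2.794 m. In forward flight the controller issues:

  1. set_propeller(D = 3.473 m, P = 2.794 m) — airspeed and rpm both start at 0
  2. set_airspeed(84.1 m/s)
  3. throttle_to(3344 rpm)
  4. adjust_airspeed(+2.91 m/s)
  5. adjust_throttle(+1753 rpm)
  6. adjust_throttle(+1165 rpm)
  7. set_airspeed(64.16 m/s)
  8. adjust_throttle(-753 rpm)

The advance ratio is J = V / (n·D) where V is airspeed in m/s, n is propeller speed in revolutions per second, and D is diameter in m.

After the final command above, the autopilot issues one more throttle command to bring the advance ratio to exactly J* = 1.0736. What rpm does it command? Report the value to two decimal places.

rpm = 1032.45

set_propeller: D = 3.473 m, P = 2.794 m (p = P/D = 0.804492); state ← (V=0, rpm=0)
set_airspeed(84.1): V ← 84.1 m/s
throttle_to(3344): rpm ← 3344
adjust_airspeed(+2.91): V ← 84.1 +2.91 = 87.01 m/s
adjust_throttle(+1753): rpm ← 3344 +1753 = 5097
adjust_throttle(+1165): rpm ← 5097 +1165 = 6262
set_airspeed(64.16): V ← 64.16 m/s
adjust_throttle(-753): rpm ← 6262 -753 = 5509
final state: V = 64.16 m/s, rpm = 5509 → n = rpm/60 = 91.816667 rev/s
target J* = 1.0736; solve J* = V/(n·D) for n: n = V/(J*·D) = 64.16/(1.0736 × 3.473) = 17.207472 rev/s
rpm = 60·n = 1032.448314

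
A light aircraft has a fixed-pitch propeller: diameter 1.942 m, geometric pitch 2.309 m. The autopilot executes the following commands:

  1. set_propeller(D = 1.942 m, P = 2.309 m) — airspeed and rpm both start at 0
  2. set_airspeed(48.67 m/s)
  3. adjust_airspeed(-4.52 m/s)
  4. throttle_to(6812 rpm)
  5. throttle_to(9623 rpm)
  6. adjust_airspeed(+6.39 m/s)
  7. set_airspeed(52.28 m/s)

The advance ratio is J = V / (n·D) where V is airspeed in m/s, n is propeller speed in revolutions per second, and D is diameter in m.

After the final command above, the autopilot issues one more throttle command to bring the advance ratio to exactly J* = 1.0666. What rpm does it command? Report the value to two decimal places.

rpm = 1514.38

set_propeller: D = 1.942 m, P = 2.309 m (p = P/D = 1.188980); state ← (V=0, rpm=0)
set_airspeed(48.67): V ← 48.67 m/s
adjust_airspeed(-4.52): V ← 48.67 -4.52 = 44.15 m/s
throttle_to(6812): rpm ← 6812
throttle_to(9623): rpm ← 9623
adjust_airspeed(+6.39): V ← 44.15 +6.39 = 50.54 m/s
set_airspeed(52.28): V ← 52.28 m/s
final state: V = 52.28 m/s, rpm = 9623 → n = rpm/60 = 160.383333 rev/s
target J* = 1.0666; solve J* = V/(n·D) for n: n = V/(J*·D) = 52.28/(1.0666 × 1.942) = 25.239734 rev/s
rpm = 60·n = 1514.384041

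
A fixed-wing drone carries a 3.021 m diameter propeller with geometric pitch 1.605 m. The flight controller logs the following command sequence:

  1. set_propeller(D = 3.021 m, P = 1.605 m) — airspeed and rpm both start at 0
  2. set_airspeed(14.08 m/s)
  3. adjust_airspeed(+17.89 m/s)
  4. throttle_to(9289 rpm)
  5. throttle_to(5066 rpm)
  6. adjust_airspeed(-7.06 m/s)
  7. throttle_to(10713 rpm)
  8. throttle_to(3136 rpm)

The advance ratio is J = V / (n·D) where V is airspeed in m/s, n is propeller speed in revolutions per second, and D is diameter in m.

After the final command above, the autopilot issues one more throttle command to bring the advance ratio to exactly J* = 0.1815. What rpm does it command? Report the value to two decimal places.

set_propeller: D = 3.021 m, P = 1.605 m (p = P/D = 0.531281); state ← (V=0, rpm=0)
set_airspeed(14.08): V ← 14.08 m/s
adjust_airspeed(+17.89): V ← 14.08 +17.89 = 31.97 m/s
throttle_to(9289): rpm ← 9289
throttle_to(5066): rpm ← 5066
adjust_airspeed(-7.06): V ← 31.97 -7.06 = 24.91 m/s
throttle_to(10713): rpm ← 10713
throttle_to(3136): rpm ← 3136
final state: V = 24.91 m/s, rpm = 3136 → n = rpm/60 = 52.266667 rev/s
target J* = 0.1815; solve J* = V/(n·D) for n: n = V/(J*·D) = 24.91/(0.1815 × 3.021) = 45.430380 rev/s
rpm = 60·n = 2725.822822

rpm = 2725.82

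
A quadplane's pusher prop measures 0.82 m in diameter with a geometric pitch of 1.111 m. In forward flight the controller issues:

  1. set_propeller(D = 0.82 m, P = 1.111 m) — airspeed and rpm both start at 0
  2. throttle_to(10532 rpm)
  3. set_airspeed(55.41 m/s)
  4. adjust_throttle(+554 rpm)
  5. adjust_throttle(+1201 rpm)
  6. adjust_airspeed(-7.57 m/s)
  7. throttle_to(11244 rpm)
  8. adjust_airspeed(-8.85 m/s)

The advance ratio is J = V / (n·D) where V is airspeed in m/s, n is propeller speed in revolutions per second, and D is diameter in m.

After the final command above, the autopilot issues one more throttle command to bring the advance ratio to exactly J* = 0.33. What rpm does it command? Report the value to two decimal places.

rpm = 8645.23

set_propeller: D = 0.82 m, P = 1.111 m (p = P/D = 1.354878); state ← (V=0, rpm=0)
throttle_to(10532): rpm ← 10532
set_airspeed(55.41): V ← 55.41 m/s
adjust_throttle(+554): rpm ← 10532 +554 = 11086
adjust_throttle(+1201): rpm ← 11086 +1201 = 12287
adjust_airspeed(-7.57): V ← 55.41 -7.57 = 47.84 m/s
throttle_to(11244): rpm ← 11244
adjust_airspeed(-8.85): V ← 47.84 -8.85 = 38.99 m/s
final state: V = 38.99 m/s, rpm = 11244 → n = rpm/60 = 187.400000 rev/s
target J* = 0.33; solve J* = V/(n·D) for n: n = V/(J*·D) = 38.99/(0.33 × 0.82) = 144.087214 rev/s
rpm = 60·n = 8645.232816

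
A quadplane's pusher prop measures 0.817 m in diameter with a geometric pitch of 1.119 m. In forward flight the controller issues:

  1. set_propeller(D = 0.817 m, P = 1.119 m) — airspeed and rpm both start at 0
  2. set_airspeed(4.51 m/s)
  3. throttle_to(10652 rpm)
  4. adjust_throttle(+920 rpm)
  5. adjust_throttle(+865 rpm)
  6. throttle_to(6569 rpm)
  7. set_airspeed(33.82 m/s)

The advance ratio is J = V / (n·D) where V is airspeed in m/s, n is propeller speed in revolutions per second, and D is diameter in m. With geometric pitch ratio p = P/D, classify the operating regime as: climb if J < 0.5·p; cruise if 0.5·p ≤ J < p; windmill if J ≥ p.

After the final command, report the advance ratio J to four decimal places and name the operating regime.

J = 0.3781, regime = climb

set_propeller: D = 0.817 m, P = 1.119 m (p = P/D = 1.369645); state ← (V=0, rpm=0)
set_airspeed(4.51): V ← 4.51 m/s
throttle_to(10652): rpm ← 10652
adjust_throttle(+920): rpm ← 10652 +920 = 11572
adjust_throttle(+865): rpm ← 11572 +865 = 12437
throttle_to(6569): rpm ← 6569
set_airspeed(33.82): V ← 33.82 m/s
final state: V = 33.82 m/s, rpm = 6569 → n = rpm/60 = 109.483333 rev/s
J = V / (n·D) = 33.82 / (109.483333 × 0.817) = 0.378097
regime bands: climb J<0.6848 | cruise [0.6848, 1.3696) | windmill J≥1.3696
J = 0.3781 → climb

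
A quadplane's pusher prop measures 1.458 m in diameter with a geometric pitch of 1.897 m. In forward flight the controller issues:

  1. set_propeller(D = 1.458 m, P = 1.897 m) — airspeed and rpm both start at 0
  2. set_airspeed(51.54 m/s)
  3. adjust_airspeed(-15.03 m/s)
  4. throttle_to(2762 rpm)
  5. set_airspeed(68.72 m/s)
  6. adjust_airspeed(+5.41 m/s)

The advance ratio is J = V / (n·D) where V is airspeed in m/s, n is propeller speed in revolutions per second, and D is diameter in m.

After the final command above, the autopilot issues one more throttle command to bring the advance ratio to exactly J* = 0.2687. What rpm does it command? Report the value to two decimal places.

rpm = 11353.25

set_propeller: D = 1.458 m, P = 1.897 m (p = P/D = 1.301097); state ← (V=0, rpm=0)
set_airspeed(51.54): V ← 51.54 m/s
adjust_airspeed(-15.03): V ← 51.54 -15.03 = 36.51 m/s
throttle_to(2762): rpm ← 2762
set_airspeed(68.72): V ← 68.72 m/s
adjust_airspeed(+5.41): V ← 68.72 +5.41 = 74.13 m/s
final state: V = 74.13 m/s, rpm = 2762 → n = rpm/60 = 46.033333 rev/s
target J* = 0.2687; solve J* = V/(n·D) for n: n = V/(J*·D) = 74.13/(0.2687 × 1.458) = 189.220772 rev/s
rpm = 60·n = 11353.246312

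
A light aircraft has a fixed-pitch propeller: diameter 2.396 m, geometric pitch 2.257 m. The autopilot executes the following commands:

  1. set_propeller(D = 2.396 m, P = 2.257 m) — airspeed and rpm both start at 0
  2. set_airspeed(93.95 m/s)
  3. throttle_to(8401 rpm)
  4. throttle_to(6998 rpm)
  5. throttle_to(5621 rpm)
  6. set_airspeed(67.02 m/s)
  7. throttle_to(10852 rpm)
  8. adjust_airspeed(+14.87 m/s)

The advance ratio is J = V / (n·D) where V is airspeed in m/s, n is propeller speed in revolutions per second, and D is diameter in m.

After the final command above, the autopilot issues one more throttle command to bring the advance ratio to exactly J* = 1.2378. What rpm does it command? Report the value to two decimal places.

rpm = 1656.70

set_propeller: D = 2.396 m, P = 2.257 m (p = P/D = 0.941987); state ← (V=0, rpm=0)
set_airspeed(93.95): V ← 93.95 m/s
throttle_to(8401): rpm ← 8401
throttle_to(6998): rpm ← 6998
throttle_to(5621): rpm ← 5621
set_airspeed(67.02): V ← 67.02 m/s
throttle_to(10852): rpm ← 10852
adjust_airspeed(+14.87): V ← 67.02 +14.87 = 81.89 m/s
final state: V = 81.89 m/s, rpm = 10852 → n = rpm/60 = 180.866667 rev/s
target J* = 1.2378; solve J* = V/(n·D) for n: n = V/(J*·D) = 81.89/(1.2378 × 2.396) = 27.611728 rev/s
rpm = 60·n = 1656.703651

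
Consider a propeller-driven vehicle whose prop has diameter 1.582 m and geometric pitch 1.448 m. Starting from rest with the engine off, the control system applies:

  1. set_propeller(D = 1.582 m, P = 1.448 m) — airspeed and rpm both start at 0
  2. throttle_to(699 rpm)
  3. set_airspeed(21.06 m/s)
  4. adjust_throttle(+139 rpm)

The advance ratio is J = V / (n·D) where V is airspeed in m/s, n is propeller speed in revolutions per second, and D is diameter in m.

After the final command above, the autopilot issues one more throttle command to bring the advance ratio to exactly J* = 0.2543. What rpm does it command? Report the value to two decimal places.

set_propeller: D = 1.582 m, P = 1.448 m (p = P/D = 0.915297); state ← (V=0, rpm=0)
throttle_to(699): rpm ← 699
set_airspeed(21.06): V ← 21.06 m/s
adjust_throttle(+139): rpm ← 699 +139 = 838
final state: V = 21.06 m/s, rpm = 838 → n = rpm/60 = 13.966667 rev/s
target J* = 0.2543; solve J* = V/(n·D) for n: n = V/(J*·D) = 21.06/(0.2543 × 1.582) = 52.348655 rev/s
rpm = 60·n = 3140.919298

rpm = 3140.92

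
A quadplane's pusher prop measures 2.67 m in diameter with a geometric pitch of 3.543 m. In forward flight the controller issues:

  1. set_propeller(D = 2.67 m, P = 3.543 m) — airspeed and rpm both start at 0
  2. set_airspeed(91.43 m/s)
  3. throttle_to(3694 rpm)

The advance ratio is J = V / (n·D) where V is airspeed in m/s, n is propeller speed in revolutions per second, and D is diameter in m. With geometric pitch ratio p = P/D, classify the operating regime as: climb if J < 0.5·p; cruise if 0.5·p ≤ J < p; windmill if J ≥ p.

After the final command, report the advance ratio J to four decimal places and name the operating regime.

J = 0.5562, regime = climb

set_propeller: D = 2.67 m, P = 3.543 m (p = P/D = 1.326966); state ← (V=0, rpm=0)
set_airspeed(91.43): V ← 91.43 m/s
throttle_to(3694): rpm ← 3694
final state: V = 91.43 m/s, rpm = 3694 → n = rpm/60 = 61.566667 rev/s
J = V / (n·D) = 91.43 / (61.566667 × 2.67) = 0.556201
regime bands: climb J<0.6635 | cruise [0.6635, 1.3270) | windmill J≥1.3270
J = 0.5562 → climb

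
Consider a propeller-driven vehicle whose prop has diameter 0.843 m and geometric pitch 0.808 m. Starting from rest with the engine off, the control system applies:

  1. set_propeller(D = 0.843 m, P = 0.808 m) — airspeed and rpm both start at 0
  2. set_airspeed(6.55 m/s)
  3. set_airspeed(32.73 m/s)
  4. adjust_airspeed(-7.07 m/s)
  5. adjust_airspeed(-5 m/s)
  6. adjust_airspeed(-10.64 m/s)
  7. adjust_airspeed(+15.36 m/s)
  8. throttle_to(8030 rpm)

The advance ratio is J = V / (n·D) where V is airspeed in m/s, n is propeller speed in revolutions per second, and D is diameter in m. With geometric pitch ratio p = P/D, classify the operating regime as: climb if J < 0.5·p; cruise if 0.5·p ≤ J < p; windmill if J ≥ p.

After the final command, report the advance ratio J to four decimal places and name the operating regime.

J = 0.2250, regime = climb

set_propeller: D = 0.843 m, P = 0.808 m (p = P/D = 0.958482); state ← (V=0, rpm=0)
set_airspeed(6.55): V ← 6.55 m/s
set_airspeed(32.73): V ← 32.73 m/s
adjust_airspeed(-7.07): V ← 32.73 -7.07 = 25.66 m/s
adjust_airspeed(-5): V ← 25.66 -5 = 20.66 m/s
adjust_airspeed(-10.64): V ← 20.66 -10.64 = 10.02 m/s
adjust_airspeed(+15.36): V ← 10.02 +15.36 = 25.38 m/s
throttle_to(8030): rpm ← 8030
final state: V = 25.38 m/s, rpm = 8030 → n = rpm/60 = 133.833333 rev/s
J = V / (n·D) = 25.38 / (133.833333 × 0.843) = 0.224957
regime bands: climb J<0.4792 | cruise [0.4792, 0.9585) | windmill J≥0.9585
J = 0.2250 → climb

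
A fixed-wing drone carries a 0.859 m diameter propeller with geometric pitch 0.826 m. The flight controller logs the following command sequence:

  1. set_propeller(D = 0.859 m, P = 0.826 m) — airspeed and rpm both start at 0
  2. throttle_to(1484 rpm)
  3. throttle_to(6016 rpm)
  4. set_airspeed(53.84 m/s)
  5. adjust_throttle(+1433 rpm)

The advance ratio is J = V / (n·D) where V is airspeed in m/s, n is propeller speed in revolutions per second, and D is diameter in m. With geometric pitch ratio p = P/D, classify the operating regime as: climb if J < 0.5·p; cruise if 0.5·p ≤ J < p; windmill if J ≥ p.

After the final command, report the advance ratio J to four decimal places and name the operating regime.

J = 0.5049, regime = cruise

set_propeller: D = 0.859 m, P = 0.826 m (p = P/D = 0.961583); state ← (V=0, rpm=0)
throttle_to(1484): rpm ← 1484
throttle_to(6016): rpm ← 6016
set_airspeed(53.84): V ← 53.84 m/s
adjust_throttle(+1433): rpm ← 6016 +1433 = 7449
final state: V = 53.84 m/s, rpm = 7449 → n = rpm/60 = 124.150000 rev/s
J = V / (n·D) = 53.84 / (124.150000 × 0.859) = 0.504853
regime bands: climb J<0.4808 | cruise [0.4808, 0.9616) | windmill J≥0.9616
J = 0.5049 → cruise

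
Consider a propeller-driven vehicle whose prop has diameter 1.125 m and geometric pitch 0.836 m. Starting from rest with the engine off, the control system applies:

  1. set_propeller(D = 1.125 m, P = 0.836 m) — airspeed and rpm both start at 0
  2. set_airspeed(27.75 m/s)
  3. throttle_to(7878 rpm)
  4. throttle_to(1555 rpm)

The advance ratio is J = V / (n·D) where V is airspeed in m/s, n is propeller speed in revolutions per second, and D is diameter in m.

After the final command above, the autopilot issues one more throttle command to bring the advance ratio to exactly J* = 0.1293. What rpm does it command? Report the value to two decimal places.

set_propeller: D = 1.125 m, P = 0.836 m (p = P/D = 0.743111); state ← (V=0, rpm=0)
set_airspeed(27.75): V ← 27.75 m/s
throttle_to(7878): rpm ← 7878
throttle_to(1555): rpm ← 1555
final state: V = 27.75 m/s, rpm = 1555 → n = rpm/60 = 25.916667 rev/s
target J* = 0.1293; solve J* = V/(n·D) for n: n = V/(J*·D) = 27.75/(0.1293 × 1.125) = 190.770817 rev/s
rpm = 60·n = 11446.249033

rpm = 11446.25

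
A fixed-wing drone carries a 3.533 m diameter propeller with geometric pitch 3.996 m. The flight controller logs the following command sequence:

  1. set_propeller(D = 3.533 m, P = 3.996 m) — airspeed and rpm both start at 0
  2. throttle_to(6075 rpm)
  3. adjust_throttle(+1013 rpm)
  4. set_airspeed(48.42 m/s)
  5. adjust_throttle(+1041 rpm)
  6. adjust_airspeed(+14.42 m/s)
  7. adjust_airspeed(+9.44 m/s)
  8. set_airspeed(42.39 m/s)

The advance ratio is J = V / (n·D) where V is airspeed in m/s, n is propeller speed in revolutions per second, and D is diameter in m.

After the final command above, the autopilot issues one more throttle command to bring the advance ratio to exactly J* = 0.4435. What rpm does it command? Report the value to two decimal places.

set_propeller: D = 3.533 m, P = 3.996 m (p = P/D = 1.131050); state ← (V=0, rpm=0)
throttle_to(6075): rpm ← 6075
adjust_throttle(+1013): rpm ← 6075 +1013 = 7088
set_airspeed(48.42): V ← 48.42 m/s
adjust_throttle(+1041): rpm ← 7088 +1041 = 8129
adjust_airspeed(+14.42): V ← 48.42 +14.42 = 62.84 m/s
adjust_airspeed(+9.44): V ← 62.84 +9.44 = 72.28 m/s
set_airspeed(42.39): V ← 42.39 m/s
final state: V = 42.39 m/s, rpm = 8129 → n = rpm/60 = 135.483333 rev/s
target J* = 0.4435; solve J* = V/(n·D) for n: n = V/(J*·D) = 42.39/(0.4435 × 3.533) = 27.053668 rev/s
rpm = 60·n = 1623.220076

rpm = 1623.22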